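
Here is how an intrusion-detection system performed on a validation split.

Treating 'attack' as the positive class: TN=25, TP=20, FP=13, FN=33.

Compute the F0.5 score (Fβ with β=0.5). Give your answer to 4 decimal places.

Fβ = (1+β²)·TP / ((1+β²)·TP + β²·FN + FP), with β²=1/4
= 1.25·20 / (1.25·20 + 0.25·33 + 13) = 0.5405

0.5405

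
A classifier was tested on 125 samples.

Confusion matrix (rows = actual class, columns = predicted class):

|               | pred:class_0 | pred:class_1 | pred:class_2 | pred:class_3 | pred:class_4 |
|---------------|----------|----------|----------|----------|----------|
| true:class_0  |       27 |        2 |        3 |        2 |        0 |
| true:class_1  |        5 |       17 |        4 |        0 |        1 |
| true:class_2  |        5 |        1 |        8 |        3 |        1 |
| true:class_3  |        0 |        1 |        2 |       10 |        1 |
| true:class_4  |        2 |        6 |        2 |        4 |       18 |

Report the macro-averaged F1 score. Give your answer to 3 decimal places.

Per-class F1 score (2·TP/(2·TP+FP+FN)):
  class_0: TP=27, FP=5+5+0+2=12, FN=2+3+2+0=7 → 54/73 = 0.7397
  class_1: TP=17, FP=2+1+1+6=10, FN=5+4+0+1=10 → 34/54 = 0.6296
  class_2: TP=8, FP=3+4+2+2=11, FN=5+1+3+1=10 → 16/37 = 0.4324
  class_3: TP=10, FP=2+0+3+4=9, FN=0+1+2+1=4 → 20/33 = 0.6061
  class_4: TP=18, FP=0+1+1+1=3, FN=2+6+2+4=14 → 36/53 = 0.6792
Macro-F1 score = mean = (0.7397 + 0.6296 + 0.4324 + 0.6061 + 0.6792) / 5 = 0.617

0.617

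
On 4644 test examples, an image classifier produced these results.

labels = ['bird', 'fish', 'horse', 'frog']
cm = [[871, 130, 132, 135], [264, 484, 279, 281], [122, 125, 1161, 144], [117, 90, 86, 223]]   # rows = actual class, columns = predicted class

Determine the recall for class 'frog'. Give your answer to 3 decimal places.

0.432

recall = TP/(TP+FN).
frog: TP=223, FN=117+90+86=293 → 223/516 = 0.4322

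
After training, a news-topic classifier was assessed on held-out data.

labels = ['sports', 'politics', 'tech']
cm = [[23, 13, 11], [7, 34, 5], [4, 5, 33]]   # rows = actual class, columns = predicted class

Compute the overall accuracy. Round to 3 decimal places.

0.667

Accuracy = trace / total = (23+34+33=90) / 135 = 90/135 = 0.667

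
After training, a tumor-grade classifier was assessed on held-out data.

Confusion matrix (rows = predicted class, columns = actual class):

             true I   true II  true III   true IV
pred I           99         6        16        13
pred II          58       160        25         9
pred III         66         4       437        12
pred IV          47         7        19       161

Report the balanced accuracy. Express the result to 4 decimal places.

0.7439

Balanced accuracy = mean of per-class recall.
  I: recall = 99/270 = 0.36667
  II: recall = 160/177 = 0.90395
  III: recall = 437/497 = 0.87928
  IV: recall = 161/195 = 0.82564
Mean = (0.36667 + 0.90395 + 0.87928 + 0.82564) / 4 = 0.7439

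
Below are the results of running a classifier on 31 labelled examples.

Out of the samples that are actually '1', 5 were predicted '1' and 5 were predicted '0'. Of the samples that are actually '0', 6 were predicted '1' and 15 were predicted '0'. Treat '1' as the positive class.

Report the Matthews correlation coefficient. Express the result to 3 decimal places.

MCC = (TP·TN − FP·FN) / √((TP+FP)(TP+FN)(TN+FP)(TN+FN))
Numerator = 5·15 − 6·5 = 45
Denominator = √(11·10·21·20) = √46200 = 214.9419
MCC = 45 / 214.9419 = 0.209

0.209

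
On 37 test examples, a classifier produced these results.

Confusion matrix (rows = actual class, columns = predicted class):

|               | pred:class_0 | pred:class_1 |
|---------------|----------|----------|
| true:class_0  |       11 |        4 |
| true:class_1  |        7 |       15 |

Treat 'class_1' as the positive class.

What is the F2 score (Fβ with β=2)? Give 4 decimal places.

Fβ = (1+β²)·TP / ((1+β²)·TP + β²·FN + FP), with β²=4
= 5·15 / (5·15 + 4·7 + 4) = 0.7009

0.7009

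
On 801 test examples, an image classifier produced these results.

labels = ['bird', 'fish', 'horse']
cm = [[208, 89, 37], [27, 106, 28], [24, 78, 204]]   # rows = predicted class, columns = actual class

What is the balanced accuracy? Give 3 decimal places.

Balanced accuracy = mean of per-class recall.
  bird: recall = 208/259 = 0.8031
  fish: recall = 106/273 = 0.3883
  horse: recall = 204/269 = 0.7584
Mean = (0.8031 + 0.3883 + 0.7584) / 3 = 0.650

0.650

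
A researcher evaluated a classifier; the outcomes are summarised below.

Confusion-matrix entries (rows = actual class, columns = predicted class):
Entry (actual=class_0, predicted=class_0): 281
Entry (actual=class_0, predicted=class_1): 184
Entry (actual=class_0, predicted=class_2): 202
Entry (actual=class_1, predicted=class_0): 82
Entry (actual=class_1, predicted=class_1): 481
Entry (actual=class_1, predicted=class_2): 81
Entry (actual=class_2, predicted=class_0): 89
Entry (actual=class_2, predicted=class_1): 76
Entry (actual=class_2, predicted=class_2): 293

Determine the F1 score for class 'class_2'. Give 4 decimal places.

0.5667

One-vs-rest for 'class_2': TP = diagonal; FP = other classes predicted 'class_2'; FN = 'class_2' predicted as other.
F1 score = 2·TP/(2·TP+FP+FN).
class_2: TP=293, FP=202+81=283, FN=89+76=165 → 586/1034 = 0.56673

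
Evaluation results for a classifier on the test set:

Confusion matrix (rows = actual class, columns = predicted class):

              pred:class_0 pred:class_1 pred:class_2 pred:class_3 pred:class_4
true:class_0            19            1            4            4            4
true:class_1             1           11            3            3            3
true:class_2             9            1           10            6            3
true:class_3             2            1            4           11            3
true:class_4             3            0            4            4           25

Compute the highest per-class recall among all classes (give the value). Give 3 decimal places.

Per-class recall (TP/(TP+FN)):
  class_0: TP=19, FN=1+4+4+4=13 → 19/32 = 0.5938
  class_1: TP=11, FN=1+3+3+3=10 → 11/21 = 0.5238
  class_2: TP=10, FN=9+1+6+3=19 → 10/29 = 0.3448
  class_3: TP=11, FN=2+1+4+3=10 → 11/21 = 0.5238
  class_4: TP=25, FN=3+0+4+4=11 → 25/36 = 0.6944
Highest is class 'class_4' with recall = 0.694.

0.694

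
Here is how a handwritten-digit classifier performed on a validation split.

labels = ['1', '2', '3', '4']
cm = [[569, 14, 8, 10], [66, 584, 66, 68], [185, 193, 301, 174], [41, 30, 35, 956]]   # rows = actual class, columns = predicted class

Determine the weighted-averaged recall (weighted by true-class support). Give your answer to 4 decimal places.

Per-class recall (TP/(TP+FN)):
  1: TP=569, FN=14+8+10=32 → 569/601 = 0.94676
  2: TP=584, FN=66+66+68=200 → 584/784 = 0.74490
  3: TP=301, FN=185+193+174=552 → 301/853 = 0.35287
  4: TP=956, FN=41+30+35=106 → 956/1062 = 0.90019
Weighted-recall = Σ (supportᵢ/N)·recallᵢ with N=3300: (601/3300)·0.94676 + (784/3300)·0.74490 + (853/3300)·0.35287 + (1062/3300)·0.90019 = 0.7303

0.7303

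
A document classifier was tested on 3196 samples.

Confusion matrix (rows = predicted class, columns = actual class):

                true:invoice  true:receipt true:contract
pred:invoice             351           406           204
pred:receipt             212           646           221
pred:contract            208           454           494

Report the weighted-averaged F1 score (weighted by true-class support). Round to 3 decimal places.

Per-class F1 score (2·TP/(2·TP+FP+FN)):
  invoice: TP=351, FP=406+204=610, FN=212+208=420 → 702/1732 = 0.4053
  receipt: TP=646, FP=212+221=433, FN=406+454=860 → 1292/2585 = 0.4998
  contract: TP=494, FP=208+454=662, FN=204+221=425 → 988/2075 = 0.4761
Weighted-F1 score = Σ (supportᵢ/N)·F1 scoreᵢ with N=3196: (771/3196)·0.4053 + (1506/3196)·0.4998 + (919/3196)·0.4761 = 0.470

0.470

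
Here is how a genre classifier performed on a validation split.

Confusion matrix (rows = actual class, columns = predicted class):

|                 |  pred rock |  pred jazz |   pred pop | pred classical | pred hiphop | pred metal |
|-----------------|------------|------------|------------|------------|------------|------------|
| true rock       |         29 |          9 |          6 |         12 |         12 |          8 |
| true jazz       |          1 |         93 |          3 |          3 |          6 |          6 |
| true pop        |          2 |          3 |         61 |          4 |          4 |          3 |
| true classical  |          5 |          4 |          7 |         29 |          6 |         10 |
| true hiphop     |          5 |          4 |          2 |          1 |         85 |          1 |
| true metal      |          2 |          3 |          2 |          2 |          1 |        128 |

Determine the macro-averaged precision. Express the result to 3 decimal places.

Per-class precision (TP/(TP+FP)):
  rock: TP=29, FP=1+2+5+5+2=15 → 29/44 = 0.6591
  jazz: TP=93, FP=9+3+4+4+3=23 → 93/116 = 0.8017
  pop: TP=61, FP=6+3+7+2+2=20 → 61/81 = 0.7531
  classical: TP=29, FP=12+3+4+1+2=22 → 29/51 = 0.5686
  hiphop: TP=85, FP=12+6+4+6+1=29 → 85/114 = 0.7456
  metal: TP=128, FP=8+6+3+10+1=28 → 128/156 = 0.8205
Macro-precision = mean = (0.6591 + 0.8017 + 0.7531 + 0.5686 + 0.7456 + 0.8205) / 6 = 0.725

0.725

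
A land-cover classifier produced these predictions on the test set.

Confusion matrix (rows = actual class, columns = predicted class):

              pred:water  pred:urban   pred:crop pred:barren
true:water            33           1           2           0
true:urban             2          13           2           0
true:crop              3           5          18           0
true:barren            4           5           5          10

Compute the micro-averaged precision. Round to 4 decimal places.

0.7184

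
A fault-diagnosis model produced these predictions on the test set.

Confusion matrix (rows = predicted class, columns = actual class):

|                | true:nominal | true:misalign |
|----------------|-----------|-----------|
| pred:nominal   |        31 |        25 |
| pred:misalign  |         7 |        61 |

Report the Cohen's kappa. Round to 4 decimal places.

0.4638

Observed agreement pₒ = trace/N = 92/124 = 0.74194
Expected agreement pₑ = Σ (rowᵢ·colᵢ)/N² = (38·56 + 86·68)/124² = 0.51873
κ = (pₒ − pₑ)/(1 − pₑ) = (0.74194 − 0.51873)/(1 − 0.51873) = 0.4638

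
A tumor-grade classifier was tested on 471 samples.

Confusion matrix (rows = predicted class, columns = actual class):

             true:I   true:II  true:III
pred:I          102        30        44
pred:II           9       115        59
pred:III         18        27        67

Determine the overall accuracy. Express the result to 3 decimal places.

0.603

Accuracy = trace / total = (102+115+67=284) / 471 = 284/471 = 0.603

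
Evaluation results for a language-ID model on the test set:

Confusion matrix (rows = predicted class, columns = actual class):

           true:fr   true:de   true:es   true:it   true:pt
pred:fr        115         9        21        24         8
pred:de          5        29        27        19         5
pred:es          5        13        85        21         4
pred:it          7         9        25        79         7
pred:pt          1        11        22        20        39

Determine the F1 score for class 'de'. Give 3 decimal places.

0.372

Treat 'de' as positive and all other classes as negative.
F1 score = 2·TP/(2·TP+FP+FN).
de: TP=29, FP=5+27+19+5=56, FN=9+13+9+11=42 → 58/156 = 0.3718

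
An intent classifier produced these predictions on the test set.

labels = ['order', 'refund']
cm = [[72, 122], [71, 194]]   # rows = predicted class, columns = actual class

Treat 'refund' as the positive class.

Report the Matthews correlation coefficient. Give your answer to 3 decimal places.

MCC = (TP·TN − FP·FN) / √((TP+FP)(TP+FN)(TN+FP)(TN+FN))
Numerator = 194·72 − 71·122 = 5306
Denominator = √(265·316·143·194) = √2323115080 = 48198.7041
MCC = 5306 / 48198.7041 = 0.110

0.110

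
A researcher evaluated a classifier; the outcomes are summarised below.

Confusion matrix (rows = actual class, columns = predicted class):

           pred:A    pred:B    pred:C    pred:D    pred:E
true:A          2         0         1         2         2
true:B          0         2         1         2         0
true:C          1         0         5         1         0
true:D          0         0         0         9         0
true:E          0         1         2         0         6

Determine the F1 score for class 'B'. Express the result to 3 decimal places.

Take TP from the diagonal, FP from the rest of the 'B' prediction marginal, FN from the rest of the 'B' actual marginal.
F1 score = 2·TP/(2·TP+FP+FN).
B: TP=2, FP=0+0+0+1=1, FN=0+1+2+0=3 → 4/8 = 0.5000

0.500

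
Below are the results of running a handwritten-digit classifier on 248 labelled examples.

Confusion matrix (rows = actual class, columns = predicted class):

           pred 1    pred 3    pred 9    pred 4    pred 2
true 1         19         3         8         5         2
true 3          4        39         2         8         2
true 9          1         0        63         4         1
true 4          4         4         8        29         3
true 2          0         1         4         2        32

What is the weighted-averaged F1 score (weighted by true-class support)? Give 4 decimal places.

0.7288

Per-class F1 score (2·TP/(2·TP+FP+FN)):
  1: TP=19, FP=4+1+4+0=9, FN=3+8+5+2=18 → 38/65 = 0.58462
  3: TP=39, FP=3+0+4+1=8, FN=4+2+8+2=16 → 78/102 = 0.76471
  9: TP=63, FP=8+2+8+4=22, FN=1+0+4+1=6 → 126/154 = 0.81818
  4: TP=29, FP=5+8+4+2=19, FN=4+4+8+3=19 → 58/96 = 0.60417
  2: TP=32, FP=2+2+1+3=8, FN=0+1+4+2=7 → 64/79 = 0.81013
Weighted-F1 score = Σ (supportᵢ/N)·F1 scoreᵢ with N=248: (37/248)·0.58462 + (55/248)·0.76471 + (69/248)·0.81818 + (48/248)·0.60417 + (39/248)·0.81013 = 0.7288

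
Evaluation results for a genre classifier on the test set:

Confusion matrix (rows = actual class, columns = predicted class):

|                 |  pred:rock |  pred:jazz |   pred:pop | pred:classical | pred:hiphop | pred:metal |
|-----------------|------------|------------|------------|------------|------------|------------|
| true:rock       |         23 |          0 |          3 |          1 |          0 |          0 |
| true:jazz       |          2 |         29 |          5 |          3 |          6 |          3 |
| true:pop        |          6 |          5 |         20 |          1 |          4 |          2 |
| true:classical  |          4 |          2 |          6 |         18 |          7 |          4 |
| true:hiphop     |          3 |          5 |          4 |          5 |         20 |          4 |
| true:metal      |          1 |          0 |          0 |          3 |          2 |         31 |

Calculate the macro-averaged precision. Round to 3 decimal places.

Per-class precision (TP/(TP+FP)):
  rock: TP=23, FP=2+6+4+3+1=16 → 23/39 = 0.5897
  jazz: TP=29, FP=0+5+2+5+0=12 → 29/41 = 0.7073
  pop: TP=20, FP=3+5+6+4+0=18 → 20/38 = 0.5263
  classical: TP=18, FP=1+3+1+5+3=13 → 18/31 = 0.5806
  hiphop: TP=20, FP=0+6+4+7+2=19 → 20/39 = 0.5128
  metal: TP=31, FP=0+3+2+4+4=13 → 31/44 = 0.7045
Macro-precision = mean = (0.5897 + 0.7073 + 0.5263 + 0.5806 + 0.5128 + 0.7045) / 6 = 0.604

0.604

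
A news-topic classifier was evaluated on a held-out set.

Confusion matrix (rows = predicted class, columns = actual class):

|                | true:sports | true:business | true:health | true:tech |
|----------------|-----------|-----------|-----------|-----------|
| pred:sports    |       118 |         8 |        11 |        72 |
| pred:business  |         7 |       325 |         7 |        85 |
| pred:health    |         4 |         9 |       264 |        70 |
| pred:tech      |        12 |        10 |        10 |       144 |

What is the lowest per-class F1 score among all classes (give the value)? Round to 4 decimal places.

0.5265

Per-class F1 score (2·TP/(2·TP+FP+FN)):
  sports: TP=118, FP=8+11+72=91, FN=7+4+12=23 → 236/350 = 0.67429
  business: TP=325, FP=7+7+85=99, FN=8+9+10=27 → 650/776 = 0.83763
  health: TP=264, FP=4+9+70=83, FN=11+7+10=28 → 528/639 = 0.82629
  tech: TP=144, FP=12+10+10=32, FN=72+85+70=227 → 288/547 = 0.52651
Lowest is class 'tech' with F1 score = 0.5265.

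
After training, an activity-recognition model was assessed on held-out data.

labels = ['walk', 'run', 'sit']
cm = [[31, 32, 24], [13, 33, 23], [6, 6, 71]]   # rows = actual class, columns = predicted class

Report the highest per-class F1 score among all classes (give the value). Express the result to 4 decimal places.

Per-class F1 score (2·TP/(2·TP+FP+FN)):
  walk: TP=31, FP=13+6=19, FN=32+24=56 → 62/137 = 0.45255
  run: TP=33, FP=32+6=38, FN=13+23=36 → 66/140 = 0.47143
  sit: TP=71, FP=24+23=47, FN=6+6=12 → 142/201 = 0.70647
Highest is class 'sit' with F1 score = 0.7065.

0.7065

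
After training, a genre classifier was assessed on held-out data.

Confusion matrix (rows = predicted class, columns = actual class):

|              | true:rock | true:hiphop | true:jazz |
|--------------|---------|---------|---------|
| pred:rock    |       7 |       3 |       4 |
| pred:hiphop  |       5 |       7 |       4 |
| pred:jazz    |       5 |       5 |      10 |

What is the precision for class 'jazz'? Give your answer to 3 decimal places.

0.500

precision = TP/(TP+FP).
jazz: TP=10, FP=5+5=10 → 10/20 = 0.5000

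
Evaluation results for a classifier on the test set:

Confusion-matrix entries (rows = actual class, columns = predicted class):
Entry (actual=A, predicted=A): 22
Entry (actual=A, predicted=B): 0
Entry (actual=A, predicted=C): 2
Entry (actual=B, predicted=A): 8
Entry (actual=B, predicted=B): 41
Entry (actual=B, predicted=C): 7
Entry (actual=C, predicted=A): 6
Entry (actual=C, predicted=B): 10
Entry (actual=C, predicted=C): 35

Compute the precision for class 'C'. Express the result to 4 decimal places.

0.7955

Treat 'C' as positive and all other classes as negative.
precision = TP/(TP+FP).
C: TP=35, FP=2+7=9 → 35/44 = 0.79545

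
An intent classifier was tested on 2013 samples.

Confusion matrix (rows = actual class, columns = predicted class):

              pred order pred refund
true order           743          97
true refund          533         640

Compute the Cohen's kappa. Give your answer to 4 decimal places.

0.4006

Observed agreement pₒ = trace/N = 1383/2013 = 0.68703
Expected agreement pₑ = Σ (rowᵢ·colᵢ)/N² = (840·1276 + 1173·737)/2013² = 0.47785
κ = (pₒ − pₑ)/(1 − pₑ) = (0.68703 − 0.47785)/(1 − 0.47785) = 0.4006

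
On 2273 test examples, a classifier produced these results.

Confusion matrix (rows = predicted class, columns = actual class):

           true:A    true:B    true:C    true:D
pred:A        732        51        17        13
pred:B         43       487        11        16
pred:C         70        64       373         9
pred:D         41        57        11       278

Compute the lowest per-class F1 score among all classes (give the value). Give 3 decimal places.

0.791

Per-class F1 score (2·TP/(2·TP+FP+FN)):
  A: TP=732, FP=51+17+13=81, FN=43+70+41=154 → 1464/1699 = 0.8617
  B: TP=487, FP=43+11+16=70, FN=51+64+57=172 → 974/1216 = 0.8010
  C: TP=373, FP=70+64+9=143, FN=17+11+11=39 → 746/928 = 0.8039
  D: TP=278, FP=41+57+11=109, FN=13+16+9=38 → 556/703 = 0.7909
Lowest is class 'D' with F1 score = 0.791.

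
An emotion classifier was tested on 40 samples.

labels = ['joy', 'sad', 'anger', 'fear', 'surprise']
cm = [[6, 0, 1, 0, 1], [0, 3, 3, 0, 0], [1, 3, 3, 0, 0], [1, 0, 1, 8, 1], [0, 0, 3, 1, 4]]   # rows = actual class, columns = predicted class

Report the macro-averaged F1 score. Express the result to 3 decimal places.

0.591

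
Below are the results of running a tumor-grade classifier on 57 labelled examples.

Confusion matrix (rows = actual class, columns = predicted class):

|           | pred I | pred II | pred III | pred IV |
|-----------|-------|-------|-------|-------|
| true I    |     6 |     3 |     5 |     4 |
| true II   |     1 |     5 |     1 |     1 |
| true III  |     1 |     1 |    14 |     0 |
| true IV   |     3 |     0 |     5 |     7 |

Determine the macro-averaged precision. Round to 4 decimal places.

Per-class precision (TP/(TP+FP)):
  I: TP=6, FP=1+1+3=5 → 6/11 = 0.54545
  II: TP=5, FP=3+1+0=4 → 5/9 = 0.55556
  III: TP=14, FP=5+1+5=11 → 14/25 = 0.56000
  IV: TP=7, FP=4+1+0=5 → 7/12 = 0.58333
Macro-precision = mean = (0.54545 + 0.55556 + 0.56000 + 0.58333) / 4 = 0.5611

0.5611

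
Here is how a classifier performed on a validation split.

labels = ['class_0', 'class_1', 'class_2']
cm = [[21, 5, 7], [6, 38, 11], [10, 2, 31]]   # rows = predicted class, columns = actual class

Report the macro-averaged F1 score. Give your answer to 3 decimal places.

Per-class F1 score (2·TP/(2·TP+FP+FN)):
  class_0: TP=21, FP=5+7=12, FN=6+10=16 → 42/70 = 0.6000
  class_1: TP=38, FP=6+11=17, FN=5+2=7 → 76/100 = 0.7600
  class_2: TP=31, FP=10+2=12, FN=7+11=18 → 62/92 = 0.6739
Macro-F1 score = mean = (0.6000 + 0.7600 + 0.6739) / 3 = 0.678

0.678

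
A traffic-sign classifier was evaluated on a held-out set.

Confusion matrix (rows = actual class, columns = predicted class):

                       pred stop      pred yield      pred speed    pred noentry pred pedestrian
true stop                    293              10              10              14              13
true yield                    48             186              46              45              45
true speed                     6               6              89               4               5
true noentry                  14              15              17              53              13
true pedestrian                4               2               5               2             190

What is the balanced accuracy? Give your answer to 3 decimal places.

Balanced accuracy = mean of per-class recall.
  stop: recall = 293/340 = 0.8618
  yield: recall = 186/370 = 0.5027
  speed: recall = 89/110 = 0.8091
  noentry: recall = 53/112 = 0.4732
  pedestrian: recall = 190/203 = 0.9360
Mean = (0.8618 + 0.5027 + 0.8091 + 0.4732 + 0.9360) / 5 = 0.717

0.717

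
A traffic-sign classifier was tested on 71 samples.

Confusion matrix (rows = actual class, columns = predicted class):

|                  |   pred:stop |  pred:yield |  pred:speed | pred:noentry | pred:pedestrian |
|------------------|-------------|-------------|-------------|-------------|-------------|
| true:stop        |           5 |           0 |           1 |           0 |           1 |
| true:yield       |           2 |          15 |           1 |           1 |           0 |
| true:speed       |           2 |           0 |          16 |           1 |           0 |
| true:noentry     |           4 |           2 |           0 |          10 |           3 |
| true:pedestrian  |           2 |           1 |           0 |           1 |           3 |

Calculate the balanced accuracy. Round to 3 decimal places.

Balanced accuracy = mean of per-class recall.
  stop: recall = 5/7 = 0.7143
  yield: recall = 15/19 = 0.7895
  speed: recall = 16/19 = 0.8421
  noentry: recall = 10/19 = 0.5263
  pedestrian: recall = 3/7 = 0.4286
Mean = (0.7143 + 0.7895 + 0.8421 + 0.5263 + 0.4286) / 5 = 0.660

0.660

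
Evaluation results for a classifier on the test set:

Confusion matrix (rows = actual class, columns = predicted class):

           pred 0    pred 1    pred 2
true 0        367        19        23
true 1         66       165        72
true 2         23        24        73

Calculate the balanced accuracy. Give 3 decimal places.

0.683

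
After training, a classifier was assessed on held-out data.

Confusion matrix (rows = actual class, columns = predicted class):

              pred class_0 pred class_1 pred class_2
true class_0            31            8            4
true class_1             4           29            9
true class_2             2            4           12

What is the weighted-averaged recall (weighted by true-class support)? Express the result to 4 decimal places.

0.6990

Per-class recall (TP/(TP+FN)):
  class_0: TP=31, FN=8+4=12 → 31/43 = 0.72093
  class_1: TP=29, FN=4+9=13 → 29/42 = 0.69048
  class_2: TP=12, FN=2+4=6 → 12/18 = 0.66667
Weighted-recall = Σ (supportᵢ/N)·recallᵢ with N=103: (43/103)·0.72093 + (42/103)·0.69048 + (18/103)·0.66667 = 0.6990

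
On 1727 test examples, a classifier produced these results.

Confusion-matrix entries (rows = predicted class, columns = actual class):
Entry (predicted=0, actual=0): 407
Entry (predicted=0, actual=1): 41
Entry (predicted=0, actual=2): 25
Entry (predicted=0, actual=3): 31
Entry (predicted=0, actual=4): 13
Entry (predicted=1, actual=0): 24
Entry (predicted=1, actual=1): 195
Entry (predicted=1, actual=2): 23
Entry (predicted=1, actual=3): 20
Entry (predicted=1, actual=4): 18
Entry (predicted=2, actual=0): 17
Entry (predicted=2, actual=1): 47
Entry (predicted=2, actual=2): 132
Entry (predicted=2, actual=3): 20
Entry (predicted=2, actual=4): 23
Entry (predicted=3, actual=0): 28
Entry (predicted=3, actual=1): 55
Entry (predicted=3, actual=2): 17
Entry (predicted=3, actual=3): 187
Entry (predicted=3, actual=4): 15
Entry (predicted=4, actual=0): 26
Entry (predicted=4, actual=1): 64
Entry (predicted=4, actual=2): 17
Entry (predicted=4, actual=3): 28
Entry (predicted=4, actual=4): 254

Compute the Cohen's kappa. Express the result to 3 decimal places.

0.594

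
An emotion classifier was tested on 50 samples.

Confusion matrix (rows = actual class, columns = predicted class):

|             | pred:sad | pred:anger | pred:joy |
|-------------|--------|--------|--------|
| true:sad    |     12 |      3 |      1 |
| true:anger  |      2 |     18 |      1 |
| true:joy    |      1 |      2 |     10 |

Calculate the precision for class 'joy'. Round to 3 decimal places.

precision = TP/(TP+FP).
joy: TP=10, FP=1+1=2 → 10/12 = 0.8333

0.833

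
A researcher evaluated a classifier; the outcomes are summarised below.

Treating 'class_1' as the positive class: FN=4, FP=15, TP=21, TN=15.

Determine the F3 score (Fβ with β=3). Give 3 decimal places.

Fβ = (1+β²)·TP / ((1+β²)·TP + β²·FN + FP), with β²=9
= 10·21 / (10·21 + 9·4 + 15) = 0.805

0.805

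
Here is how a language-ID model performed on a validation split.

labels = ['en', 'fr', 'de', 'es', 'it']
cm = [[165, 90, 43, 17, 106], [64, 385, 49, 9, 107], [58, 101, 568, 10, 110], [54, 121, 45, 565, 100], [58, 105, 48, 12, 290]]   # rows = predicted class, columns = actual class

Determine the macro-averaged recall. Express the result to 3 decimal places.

0.595

Per-class recall (TP/(TP+FN)):
  en: TP=165, FN=64+58+54+58=234 → 165/399 = 0.4135
  fr: TP=385, FN=90+101+121+105=417 → 385/802 = 0.4800
  de: TP=568, FN=43+49+45+48=185 → 568/753 = 0.7543
  es: TP=565, FN=17+9+10+12=48 → 565/613 = 0.9217
  it: TP=290, FN=106+107+110+100=423 → 290/713 = 0.4067
Macro-recall = mean = (0.4135 + 0.4800 + 0.7543 + 0.9217 + 0.4067) / 5 = 0.595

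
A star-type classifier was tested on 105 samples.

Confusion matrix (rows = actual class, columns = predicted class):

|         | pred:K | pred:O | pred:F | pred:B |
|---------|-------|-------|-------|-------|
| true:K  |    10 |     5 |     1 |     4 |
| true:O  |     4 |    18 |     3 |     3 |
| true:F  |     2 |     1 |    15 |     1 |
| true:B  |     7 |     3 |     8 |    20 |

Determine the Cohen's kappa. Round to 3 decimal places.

0.464

Observed agreement pₒ = trace/N = 63/105 = 0.6000
Expected agreement pₑ = Σ (rowᵢ·colᵢ)/N² = (20·23 + 28·27 + 19·27 + 38·28)/105² = 0.2533
κ = (pₒ − pₑ)/(1 − pₑ) = (0.6000 − 0.2533)/(1 − 0.2533) = 0.464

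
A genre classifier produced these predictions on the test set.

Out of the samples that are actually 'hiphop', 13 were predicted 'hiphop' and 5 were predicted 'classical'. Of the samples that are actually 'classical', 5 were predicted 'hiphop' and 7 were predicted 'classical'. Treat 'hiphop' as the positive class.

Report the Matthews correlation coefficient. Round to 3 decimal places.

0.306

MCC = (TP·TN − FP·FN) / √((TP+FP)(TP+FN)(TN+FP)(TN+FN))
Numerator = 13·7 − 5·5 = 66
Denominator = √(18·18·12·12) = √46656 = 216.0000
MCC = 66 / 216.0000 = 0.306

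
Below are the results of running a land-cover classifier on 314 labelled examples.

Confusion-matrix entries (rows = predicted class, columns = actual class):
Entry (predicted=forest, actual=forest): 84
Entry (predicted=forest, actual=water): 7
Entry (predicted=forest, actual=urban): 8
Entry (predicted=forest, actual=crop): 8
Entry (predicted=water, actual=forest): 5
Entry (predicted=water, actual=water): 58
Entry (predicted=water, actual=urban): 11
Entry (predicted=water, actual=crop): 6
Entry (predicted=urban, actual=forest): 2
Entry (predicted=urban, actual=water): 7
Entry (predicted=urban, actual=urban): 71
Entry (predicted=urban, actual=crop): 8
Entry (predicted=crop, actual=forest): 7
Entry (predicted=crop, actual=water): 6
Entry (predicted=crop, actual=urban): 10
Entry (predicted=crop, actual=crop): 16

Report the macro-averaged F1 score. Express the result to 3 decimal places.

0.681

Per-class F1 score (2·TP/(2·TP+FP+FN)):
  forest: TP=84, FP=7+8+8=23, FN=5+2+7=14 → 168/205 = 0.8195
  water: TP=58, FP=5+11+6=22, FN=7+7+6=20 → 116/158 = 0.7342
  urban: TP=71, FP=2+7+8=17, FN=8+11+10=29 → 142/188 = 0.7553
  crop: TP=16, FP=7+6+10=23, FN=8+6+8=22 → 32/77 = 0.4156
Macro-F1 score = mean = (0.8195 + 0.7342 + 0.7553 + 0.4156) / 4 = 0.681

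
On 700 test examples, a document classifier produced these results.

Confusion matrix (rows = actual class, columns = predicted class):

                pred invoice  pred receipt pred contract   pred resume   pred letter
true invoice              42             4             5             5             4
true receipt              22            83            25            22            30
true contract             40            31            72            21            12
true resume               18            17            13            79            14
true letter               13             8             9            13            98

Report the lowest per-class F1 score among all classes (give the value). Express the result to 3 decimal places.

Per-class F1 score (2·TP/(2·TP+FP+FN)):
  invoice: TP=42, FP=22+40+18+13=93, FN=4+5+5+4=18 → 84/195 = 0.4308
  receipt: TP=83, FP=4+31+17+8=60, FN=22+25+22+30=99 → 166/325 = 0.5108
  contract: TP=72, FP=5+25+13+9=52, FN=40+31+21+12=104 → 144/300 = 0.4800
  resume: TP=79, FP=5+22+21+13=61, FN=18+17+13+14=62 → 158/281 = 0.5623
  letter: TP=98, FP=4+30+12+14=60, FN=13+8+9+13=43 → 196/299 = 0.6555
Lowest is class 'invoice' with F1 score = 0.431.

0.431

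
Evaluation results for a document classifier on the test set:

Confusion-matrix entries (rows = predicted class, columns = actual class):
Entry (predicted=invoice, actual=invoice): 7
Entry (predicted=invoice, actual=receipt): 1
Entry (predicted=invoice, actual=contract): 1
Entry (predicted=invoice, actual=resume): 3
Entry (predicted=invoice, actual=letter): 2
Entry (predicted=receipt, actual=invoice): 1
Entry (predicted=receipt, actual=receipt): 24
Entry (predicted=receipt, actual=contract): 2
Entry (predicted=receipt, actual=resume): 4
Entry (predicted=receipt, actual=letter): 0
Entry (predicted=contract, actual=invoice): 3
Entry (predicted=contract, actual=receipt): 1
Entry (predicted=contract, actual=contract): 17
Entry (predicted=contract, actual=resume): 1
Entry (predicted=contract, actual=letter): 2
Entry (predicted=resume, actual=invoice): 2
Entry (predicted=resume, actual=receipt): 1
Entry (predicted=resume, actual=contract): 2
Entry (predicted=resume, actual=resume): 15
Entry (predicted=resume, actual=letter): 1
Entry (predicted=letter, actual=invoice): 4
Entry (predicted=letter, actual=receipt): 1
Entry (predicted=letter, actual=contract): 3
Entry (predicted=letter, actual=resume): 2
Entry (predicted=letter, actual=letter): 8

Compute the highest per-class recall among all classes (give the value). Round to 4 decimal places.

0.8571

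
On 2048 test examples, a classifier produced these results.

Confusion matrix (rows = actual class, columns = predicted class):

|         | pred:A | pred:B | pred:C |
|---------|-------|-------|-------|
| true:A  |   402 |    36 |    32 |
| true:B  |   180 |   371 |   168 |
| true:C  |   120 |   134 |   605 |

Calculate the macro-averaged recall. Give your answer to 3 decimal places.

Per-class recall (TP/(TP+FN)):
  A: TP=402, FN=36+32=68 → 402/470 = 0.8553
  B: TP=371, FN=180+168=348 → 371/719 = 0.5160
  C: TP=605, FN=120+134=254 → 605/859 = 0.7043
Macro-recall = mean = (0.8553 + 0.5160 + 0.7043) / 3 = 0.692

0.692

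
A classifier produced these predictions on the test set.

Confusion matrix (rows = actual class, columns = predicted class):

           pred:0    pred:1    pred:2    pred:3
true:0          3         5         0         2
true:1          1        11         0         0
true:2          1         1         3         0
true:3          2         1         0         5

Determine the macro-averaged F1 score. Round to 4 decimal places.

Per-class F1 score (2·TP/(2·TP+FP+FN)):
  0: TP=3, FP=1+1+2=4, FN=5+0+2=7 → 6/17 = 0.35294
  1: TP=11, FP=5+1+1=7, FN=1+0+0=1 → 22/30 = 0.73333
  2: TP=3, FP=0+0+0=0, FN=1+1+0=2 → 6/8 = 0.75000
  3: TP=5, FP=2+0+0=2, FN=2+1+0=3 → 10/15 = 0.66667
Macro-F1 score = mean = (0.35294 + 0.73333 + 0.75000 + 0.66667) / 4 = 0.6257

0.6257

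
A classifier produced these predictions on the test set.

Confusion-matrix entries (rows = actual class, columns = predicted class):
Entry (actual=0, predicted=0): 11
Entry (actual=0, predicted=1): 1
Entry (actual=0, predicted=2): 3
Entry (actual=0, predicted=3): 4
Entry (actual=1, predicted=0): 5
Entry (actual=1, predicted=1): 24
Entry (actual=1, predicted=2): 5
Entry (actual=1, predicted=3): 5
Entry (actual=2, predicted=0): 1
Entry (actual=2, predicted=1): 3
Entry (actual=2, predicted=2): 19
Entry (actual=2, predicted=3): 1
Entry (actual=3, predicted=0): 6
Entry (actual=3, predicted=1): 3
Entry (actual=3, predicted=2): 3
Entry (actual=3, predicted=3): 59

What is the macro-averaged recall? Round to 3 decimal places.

0.704

Per-class recall (TP/(TP+FN)):
  0: TP=11, FN=1+3+4=8 → 11/19 = 0.5789
  1: TP=24, FN=5+5+5=15 → 24/39 = 0.6154
  2: TP=19, FN=1+3+1=5 → 19/24 = 0.7917
  3: TP=59, FN=6+3+3=12 → 59/71 = 0.8310
Macro-recall = mean = (0.5789 + 0.6154 + 0.7917 + 0.8310) / 4 = 0.704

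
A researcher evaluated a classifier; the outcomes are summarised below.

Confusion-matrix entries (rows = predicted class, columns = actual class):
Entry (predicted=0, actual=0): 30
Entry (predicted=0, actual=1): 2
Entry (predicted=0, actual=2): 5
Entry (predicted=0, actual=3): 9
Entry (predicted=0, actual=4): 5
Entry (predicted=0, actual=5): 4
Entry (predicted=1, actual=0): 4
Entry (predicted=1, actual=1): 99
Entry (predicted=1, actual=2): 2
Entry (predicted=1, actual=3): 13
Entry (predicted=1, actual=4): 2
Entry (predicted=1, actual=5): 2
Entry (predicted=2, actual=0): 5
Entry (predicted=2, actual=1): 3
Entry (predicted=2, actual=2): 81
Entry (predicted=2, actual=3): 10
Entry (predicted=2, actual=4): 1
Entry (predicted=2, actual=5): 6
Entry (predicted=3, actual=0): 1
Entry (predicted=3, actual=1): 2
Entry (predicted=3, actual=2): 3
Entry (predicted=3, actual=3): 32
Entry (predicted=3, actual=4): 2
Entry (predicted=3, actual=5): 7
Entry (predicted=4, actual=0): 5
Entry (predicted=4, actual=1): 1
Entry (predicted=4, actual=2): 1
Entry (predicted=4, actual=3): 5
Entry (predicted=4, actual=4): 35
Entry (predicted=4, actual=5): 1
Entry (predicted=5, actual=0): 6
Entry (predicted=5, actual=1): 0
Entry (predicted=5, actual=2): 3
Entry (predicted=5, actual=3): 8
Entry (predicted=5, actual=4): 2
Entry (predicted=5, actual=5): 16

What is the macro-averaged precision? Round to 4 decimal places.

0.6647

Per-class precision (TP/(TP+FP)):
  0: TP=30, FP=2+5+9+5+4=25 → 30/55 = 0.54545
  1: TP=99, FP=4+2+13+2+2=23 → 99/122 = 0.81148
  2: TP=81, FP=5+3+10+1+6=25 → 81/106 = 0.76415
  3: TP=32, FP=1+2+3+2+7=15 → 32/47 = 0.68085
  4: TP=35, FP=5+1+1+5+1=13 → 35/48 = 0.72917
  5: TP=16, FP=6+0+3+8+2=19 → 16/35 = 0.45714
Macro-precision = mean = (0.54545 + 0.81148 + 0.76415 + 0.68085 + 0.72917 + 0.45714) / 6 = 0.6647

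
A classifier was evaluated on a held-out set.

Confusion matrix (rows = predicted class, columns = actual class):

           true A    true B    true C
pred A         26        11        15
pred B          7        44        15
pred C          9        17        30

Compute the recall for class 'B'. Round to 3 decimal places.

0.611

Take TP from the diagonal, FP from the rest of the 'B' prediction marginal, FN from the rest of the 'B' actual marginal.
recall = TP/(TP+FN).
B: TP=44, FN=11+17=28 → 44/72 = 0.6111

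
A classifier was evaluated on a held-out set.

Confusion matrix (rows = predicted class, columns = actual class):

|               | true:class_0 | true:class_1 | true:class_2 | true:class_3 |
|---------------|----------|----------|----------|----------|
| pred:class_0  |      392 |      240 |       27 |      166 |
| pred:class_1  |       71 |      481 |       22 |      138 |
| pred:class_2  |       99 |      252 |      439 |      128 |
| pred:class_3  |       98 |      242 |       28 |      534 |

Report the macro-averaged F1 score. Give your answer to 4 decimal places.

0.5528

Per-class F1 score (2·TP/(2·TP+FP+FN)):
  class_0: TP=392, FP=240+27+166=433, FN=71+99+98=268 → 784/1485 = 0.52795
  class_1: TP=481, FP=71+22+138=231, FN=240+252+242=734 → 962/1927 = 0.49922
  class_2: TP=439, FP=99+252+128=479, FN=27+22+28=77 → 878/1434 = 0.61227
  class_3: TP=534, FP=98+242+28=368, FN=166+138+128=432 → 1068/1868 = 0.57173
Macro-F1 score = mean = (0.52795 + 0.49922 + 0.61227 + 0.57173) / 4 = 0.5528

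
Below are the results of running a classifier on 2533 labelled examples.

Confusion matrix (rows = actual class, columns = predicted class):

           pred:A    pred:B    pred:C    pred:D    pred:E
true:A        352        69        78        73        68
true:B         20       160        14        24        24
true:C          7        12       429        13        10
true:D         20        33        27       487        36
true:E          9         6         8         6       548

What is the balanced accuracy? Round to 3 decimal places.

0.776

Balanced accuracy = mean of per-class recall.
  A: recall = 352/640 = 0.5500
  B: recall = 160/242 = 0.6612
  C: recall = 429/471 = 0.9108
  D: recall = 487/603 = 0.8076
  E: recall = 548/577 = 0.9497
Mean = (0.5500 + 0.6612 + 0.9108 + 0.8076 + 0.9497) / 5 = 0.776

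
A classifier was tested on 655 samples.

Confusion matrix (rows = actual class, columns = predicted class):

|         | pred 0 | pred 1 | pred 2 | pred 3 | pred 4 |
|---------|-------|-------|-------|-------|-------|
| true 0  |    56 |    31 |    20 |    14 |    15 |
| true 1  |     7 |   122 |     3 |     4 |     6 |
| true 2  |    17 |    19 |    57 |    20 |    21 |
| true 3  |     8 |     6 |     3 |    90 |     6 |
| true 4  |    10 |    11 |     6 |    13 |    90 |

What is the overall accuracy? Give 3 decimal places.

Accuracy = trace / total = (56+122+57+90+90=415) / 655 = 415/655 = 0.634

0.634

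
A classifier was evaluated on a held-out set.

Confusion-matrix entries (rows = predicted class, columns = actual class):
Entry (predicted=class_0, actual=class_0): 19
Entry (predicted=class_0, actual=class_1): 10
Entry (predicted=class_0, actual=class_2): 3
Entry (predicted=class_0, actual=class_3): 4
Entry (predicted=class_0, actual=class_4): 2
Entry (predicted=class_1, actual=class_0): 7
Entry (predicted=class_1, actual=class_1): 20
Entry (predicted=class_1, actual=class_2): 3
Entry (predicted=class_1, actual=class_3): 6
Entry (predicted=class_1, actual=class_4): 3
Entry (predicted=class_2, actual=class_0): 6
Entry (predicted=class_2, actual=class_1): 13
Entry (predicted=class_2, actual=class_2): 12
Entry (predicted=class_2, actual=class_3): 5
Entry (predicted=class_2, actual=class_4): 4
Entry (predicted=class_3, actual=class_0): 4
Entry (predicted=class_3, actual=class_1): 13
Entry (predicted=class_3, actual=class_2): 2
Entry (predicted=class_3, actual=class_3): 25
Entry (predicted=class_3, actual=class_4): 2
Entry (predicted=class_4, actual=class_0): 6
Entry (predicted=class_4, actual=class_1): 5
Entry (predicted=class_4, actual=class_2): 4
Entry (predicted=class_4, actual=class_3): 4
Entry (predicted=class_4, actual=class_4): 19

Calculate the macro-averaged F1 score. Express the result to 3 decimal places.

0.473

Per-class F1 score (2·TP/(2·TP+FP+FN)):
  class_0: TP=19, FP=10+3+4+2=19, FN=7+6+4+6=23 → 38/80 = 0.4750
  class_1: TP=20, FP=7+3+6+3=19, FN=10+13+13+5=41 → 40/100 = 0.4000
  class_2: TP=12, FP=6+13+5+4=28, FN=3+3+2+4=12 → 24/64 = 0.3750
  class_3: TP=25, FP=4+13+2+2=21, FN=4+6+5+4=19 → 50/90 = 0.5556
  class_4: TP=19, FP=6+5+4+4=19, FN=2+3+4+2=11 → 38/68 = 0.5588
Macro-F1 score = mean = (0.4750 + 0.4000 + 0.3750 + 0.5556 + 0.5588) / 5 = 0.473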